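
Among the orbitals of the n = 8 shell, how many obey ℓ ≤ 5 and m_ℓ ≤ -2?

Go through ℓ = 0, …, 7 (the values permitted for n = 8).
Contributions: ℓ=2 → 1; ℓ=3 → 2; ℓ=4 → 3; ℓ=5 → 4.
Total orbitals: 1 + 2 + 3 + 4 = 10.

10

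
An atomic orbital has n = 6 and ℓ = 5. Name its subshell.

6h

ℓ = 5 corresponds to the letter 'h', so the subshell is 6h.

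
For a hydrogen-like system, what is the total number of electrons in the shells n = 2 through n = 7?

Shell n has n² orbitals: 2²=4 + 3²=9 + 4²=16 + 5²=25 + 6²=36 + 7²=49 = 139 orbitals.
Two spin states per orbital: 2 × 139 = 278 electrons.

278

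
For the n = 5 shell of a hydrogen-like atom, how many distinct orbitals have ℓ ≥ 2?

Orbitals with ℓ ≥ 2, by ℓ: ℓ=2 → 5; ℓ=3 → 7; ℓ=4 → 9.
Total orbitals: 5 + 7 + 9 = 21.

21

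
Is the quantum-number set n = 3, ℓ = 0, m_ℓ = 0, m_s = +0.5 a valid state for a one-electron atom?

Valid

n = 3 is a positive integer. ℓ = 0 satisfies 0 ≤ ℓ ≤ n−1 = 2. m_ℓ = 0 lies in the range −ℓ … +ℓ (here 0). m_s = +1/2 is one of ±1/2.
All four constraints are satisfied.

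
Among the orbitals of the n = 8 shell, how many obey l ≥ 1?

63

With n = 8 the allowed l are 0, 1, …, 7.
Per l-value: l=1 → 3; l=2 → 5; l=3 → 7; l=4 → 9; l=5 → 11; l=6 → 13; l=7 → 15.
Total orbitals: 3 + 5 + 7 + 9 + 11 + 13 + 15 = 63.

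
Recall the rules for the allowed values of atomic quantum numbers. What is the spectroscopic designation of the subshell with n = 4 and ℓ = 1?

ℓ = 1 corresponds to the letter 'p', so the subshell is 4p.

4p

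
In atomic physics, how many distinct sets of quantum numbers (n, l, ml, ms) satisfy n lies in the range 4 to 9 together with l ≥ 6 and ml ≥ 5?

Treat each shell separately and count matching orbitals:
n=7 → 2; n=8 → 5; n=9 → 9.
Orbitals: 2 + 5 + 9 = 16. Including both spin states (ms = ±1/2) gives 2 × 16 = 32 states.

32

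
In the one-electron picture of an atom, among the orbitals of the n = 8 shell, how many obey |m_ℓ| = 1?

14

Contributions: ℓ=1 → 2; ℓ=2 → 2; ℓ=3 → 2; ℓ=4 → 2; ℓ=5 → 2; ℓ=6 → 2; ℓ=7 → 2.
Total orbitals: 2 + 2 + 2 + 2 + 2 + 2 + 2 = 14.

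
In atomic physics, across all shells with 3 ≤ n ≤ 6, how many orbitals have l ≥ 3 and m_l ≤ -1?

Treat each shell separately and count matching orbitals:
n=4 → 3; n=5 → 7; n=6 → 12.
Total orbitals: 3 + 7 + 12 = 22.

22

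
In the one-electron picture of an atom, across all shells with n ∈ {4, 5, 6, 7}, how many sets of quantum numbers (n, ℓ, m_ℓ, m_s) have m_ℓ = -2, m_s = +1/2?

14

Count contributing orbitals for each principal shell:
n=4 → 2; n=5 → 3; n=6 → 4; n=7 → 5.
Orbitals: 2 + 3 + 4 + 5 = 14. With m_s fixed to +1/2 there is one state per orbital, so 14 states.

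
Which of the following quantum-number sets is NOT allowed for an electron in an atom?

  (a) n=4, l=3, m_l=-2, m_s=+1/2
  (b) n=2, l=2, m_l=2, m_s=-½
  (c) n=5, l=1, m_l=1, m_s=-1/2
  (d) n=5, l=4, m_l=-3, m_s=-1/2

(b)

(b) has l = 2 ≥ n = 2, violating 0 ≤ l ≤ n−1.
The remaining sets (a), (c), (d) satisfy all four rules.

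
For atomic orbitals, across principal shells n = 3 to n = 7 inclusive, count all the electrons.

270

Shell n has n² orbitals: 3²=9 + 4²=16 + 5²=25 + 6²=36 + 7²=49 = 135 orbitals.
Two spin states per orbital: 2 × 135 = 270 electrons.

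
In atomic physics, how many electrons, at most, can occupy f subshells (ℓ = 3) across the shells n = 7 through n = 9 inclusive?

An f subshell (ℓ = 3) exists for every n ≥ 4, so shells n = 7, 8, 9 each contribute one — 3 subshells.
Since each f subshell holds 2(2·3+1) = 14 electrons, the total is 3 × 14 = 42.

42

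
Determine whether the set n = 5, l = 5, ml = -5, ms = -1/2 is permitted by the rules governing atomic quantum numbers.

Invalid

The orbital quantum number must satisfy 0 ≤ l ≤ n−1. With n = 5 the allowed l values are 0, 1, 2, 3, 4, so l = 5 is out of range.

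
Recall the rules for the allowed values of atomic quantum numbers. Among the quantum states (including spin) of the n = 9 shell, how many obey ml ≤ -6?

12

With n = 9 the allowed l are 0, 1, …, 8.
Orbitals with ml ≤ -6, by l: l=6 → 1; l=7 → 2; l=8 → 3.
Orbitals: 1 + 2 + 3 = 6. Each orbital carries two spin states, so 6 × 2 = 12 states.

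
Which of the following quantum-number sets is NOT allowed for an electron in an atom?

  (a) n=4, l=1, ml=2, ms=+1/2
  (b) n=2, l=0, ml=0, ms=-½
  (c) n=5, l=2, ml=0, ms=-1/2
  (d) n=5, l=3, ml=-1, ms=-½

(a) has |ml| = 2 > l = 1, violating −l ≤ ml ≤ l.
The remaining sets (b), (c), (d) satisfy all four rules.

(a)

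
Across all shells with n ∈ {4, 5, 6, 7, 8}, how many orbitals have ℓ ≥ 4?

110

For each n in the range, tally the orbitals obeying ℓ ≥ 4:
n=5 → 9; n=6 → 20; n=7 → 33; n=8 → 48.
Total orbitals: 9 + 20 + 33 + 48 = 110.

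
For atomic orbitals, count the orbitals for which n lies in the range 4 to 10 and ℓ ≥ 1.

Per-shell orbital counts meeting the constraint:
n=4 → 15; n=5 → 24; n=6 → 35; n=7 → 48; n=8 → 63; n=9 → 80; n=10 → 99.
Total orbitals: 15 + 24 + 35 + 48 + 63 + 80 + 99 = 364.

364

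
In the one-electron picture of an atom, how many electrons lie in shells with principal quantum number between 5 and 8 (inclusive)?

Shell n has n² orbitals: 5²=25 + 6²=36 + 7²=49 + 8²=64 = 174 orbitals.
Two spin states per orbital: 2 × 174 = 348 electrons.

348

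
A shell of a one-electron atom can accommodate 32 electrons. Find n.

n = 4

2n² = 32 ⇒ n² = 16 ⇒ n = 4.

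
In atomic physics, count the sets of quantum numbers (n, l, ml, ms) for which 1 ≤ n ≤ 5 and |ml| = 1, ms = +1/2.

20

For each n in the range, tally the orbitals obeying |ml| = 1:
n=2 → 2; n=3 → 4; n=4 → 6; n=5 → 8.
Orbitals: 2 + 4 + 6 + 8 = 20. With ms fixed to +1/2 there is one state per orbital, so 20 states.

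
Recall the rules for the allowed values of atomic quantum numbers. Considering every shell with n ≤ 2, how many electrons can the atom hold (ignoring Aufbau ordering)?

10

Total orbitals = 1² + 2² = 5. Doubling for spin gives 10 electrons.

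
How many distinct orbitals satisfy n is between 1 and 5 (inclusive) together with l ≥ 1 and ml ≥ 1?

Treat each shell separately and count matching orbitals:
n=2 → 1; n=3 → 3; n=4 → 6; n=5 → 10.
Total orbitals: 1 + 3 + 6 + 10 = 20.

20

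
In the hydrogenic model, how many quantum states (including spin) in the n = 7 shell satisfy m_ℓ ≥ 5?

6

Contributions: ℓ=5 → 1; ℓ=6 → 2.
Orbitals: 1 + 2 = 3. Each orbital carries two spin states, so 3 × 2 = 6 states.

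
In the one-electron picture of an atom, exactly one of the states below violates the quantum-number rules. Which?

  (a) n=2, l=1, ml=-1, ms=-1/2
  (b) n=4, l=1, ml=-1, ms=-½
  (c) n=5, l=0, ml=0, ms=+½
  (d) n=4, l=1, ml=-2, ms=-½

(d)

(d) has |ml| = 2 > l = 1, violating −l ≤ ml ≤ l.
The remaining sets (a), (b), (c) satisfy all four rules.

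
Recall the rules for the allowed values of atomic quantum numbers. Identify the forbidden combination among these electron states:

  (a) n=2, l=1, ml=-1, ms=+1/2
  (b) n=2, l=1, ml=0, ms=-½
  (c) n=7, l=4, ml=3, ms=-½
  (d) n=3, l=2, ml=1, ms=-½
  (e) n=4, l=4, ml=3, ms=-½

(e) has l = 4 ≥ n = 4, violating 0 ≤ l ≤ n−1.
The remaining sets (a), (b), (c), (d) satisfy all four rules.

(e)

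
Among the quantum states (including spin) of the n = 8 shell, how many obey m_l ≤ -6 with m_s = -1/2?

Go through l = 0, …, 7 (the values permitted for n = 8).
Orbitals with m_l ≤ -6, by l: l=6 → 1; l=7 → 2.
Orbitals: 1 + 2 = 3. With m_s fixed to a single value there is one state per orbital, giving 3 states.

3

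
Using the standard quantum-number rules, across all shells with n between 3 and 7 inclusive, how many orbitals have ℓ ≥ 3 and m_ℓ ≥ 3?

For each n in the range, tally the orbitals obeying ℓ ≥ 3 and m_ℓ ≥ 3:
n=4 → 1; n=5 → 3; n=6 → 6; n=7 → 10.
Total orbitals: 1 + 3 + 6 + 10 = 20.

20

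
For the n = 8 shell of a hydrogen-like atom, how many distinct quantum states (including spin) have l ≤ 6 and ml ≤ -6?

2

For n = 8, l ranges over 0 … 7.
Contributions: l=6 → 1.
Orbitals: 1. Each orbital carries two spin states, so 1 × 2 = 2 states.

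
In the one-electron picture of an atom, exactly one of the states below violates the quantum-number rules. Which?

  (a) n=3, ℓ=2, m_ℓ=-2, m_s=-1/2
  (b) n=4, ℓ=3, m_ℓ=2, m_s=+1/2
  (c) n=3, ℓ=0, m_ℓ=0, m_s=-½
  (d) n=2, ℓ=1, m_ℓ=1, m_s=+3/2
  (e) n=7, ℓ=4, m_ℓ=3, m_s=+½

(d) has m_s = +3/2, but an electron's spin must be ±1/2.
The remaining sets (a), (b), (c), (e) satisfy all four rules.

(d)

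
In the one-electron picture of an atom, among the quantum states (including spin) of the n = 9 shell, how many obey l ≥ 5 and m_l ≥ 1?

Go through l = 0, …, 8 (the values permitted for n = 9).
Contributions: l=5 → 5; l=6 → 6; l=7 → 7; l=8 → 8.
Orbitals: 5 + 6 + 7 + 8 = 26. Each orbital carries two spin states, so 26 × 2 = 52 states.

52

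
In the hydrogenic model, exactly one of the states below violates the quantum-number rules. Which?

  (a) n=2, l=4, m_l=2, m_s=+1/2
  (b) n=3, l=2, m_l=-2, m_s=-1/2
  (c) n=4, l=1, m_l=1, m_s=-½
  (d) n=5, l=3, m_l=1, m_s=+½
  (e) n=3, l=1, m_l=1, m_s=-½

(a)

(a) has l = 4 ≥ n = 2, violating 0 ≤ l ≤ n−1.
The remaining sets (b), (c), (d), (e) satisfy all four rules.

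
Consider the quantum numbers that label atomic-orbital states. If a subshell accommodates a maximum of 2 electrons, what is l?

2(2l+1) = 2 ⇒ 2l+1 = 1 ⇒ l = 0.

l = 0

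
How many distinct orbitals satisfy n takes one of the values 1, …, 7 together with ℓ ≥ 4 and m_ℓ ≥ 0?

Work shell by shell — for each n, count the (ℓ, m_ℓ) pairs that satisfy ℓ ≥ 4 and m_ℓ ≥ 0:
n=5 → 5; n=6 → 11; n=7 → 18.
Total orbitals: 5 + 11 + 18 = 34.

34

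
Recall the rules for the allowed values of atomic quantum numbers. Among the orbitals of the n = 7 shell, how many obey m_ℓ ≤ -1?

With n = 7 the allowed ℓ are 0, 1, …, 6.
Per ℓ-value: ℓ=1 → 1; ℓ=2 → 2; ℓ=3 → 3; ℓ=4 → 4; ℓ=5 → 5; ℓ=6 → 6.
Total orbitals: 1 + 2 + 3 + 4 + 5 + 6 = 21.

21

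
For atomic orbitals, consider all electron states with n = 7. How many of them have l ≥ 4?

With n = 7 the allowed l are 0, 1, …, 6.
Orbitals with l ≥ 4, by l: l=4 → 9; l=5 → 11; l=6 → 13.
Orbitals: 9 + 11 + 13 = 33. Each orbital carries two spin states, so 33 × 2 = 66 states.

66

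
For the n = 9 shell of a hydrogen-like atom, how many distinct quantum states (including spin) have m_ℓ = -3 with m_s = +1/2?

With n = 9 the allowed ℓ are 0, 1, …, 8.
Contributions: ℓ=3 → 1; ℓ=4 → 1; ℓ=5 → 1; ℓ=6 → 1; ℓ=7 → 1; ℓ=8 → 1.
Orbitals: 1 + 1 + 1 + 1 + 1 + 1 = 6. With m_s fixed to a single value there is one state per orbital, giving 6 states.

6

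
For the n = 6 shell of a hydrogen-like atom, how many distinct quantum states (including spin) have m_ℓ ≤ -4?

With n = 6 the allowed ℓ are 0, 1, …, 5.
Orbitals with m_ℓ ≤ -4, by ℓ: ℓ=4 → 1; ℓ=5 → 2.
Orbitals: 1 + 2 = 3. Each orbital carries two spin states, so 3 × 2 = 6 states.

6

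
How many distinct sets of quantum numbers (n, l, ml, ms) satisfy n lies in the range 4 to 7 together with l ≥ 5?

Per-shell orbital counts meeting the constraint:
n=6 → 11; n=7 → 24.
Orbitals: 11 + 24 = 35. Including both spin states (ms = ±1/2) gives 2 × 35 = 70 states.

70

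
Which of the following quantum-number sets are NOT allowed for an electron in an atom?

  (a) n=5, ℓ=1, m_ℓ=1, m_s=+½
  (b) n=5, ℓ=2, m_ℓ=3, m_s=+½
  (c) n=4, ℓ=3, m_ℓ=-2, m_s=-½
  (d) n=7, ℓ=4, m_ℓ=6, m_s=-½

(b) and (d)

(b) has |m_ℓ| = 3 > ℓ = 2, violating −ℓ ≤ m_ℓ ≤ ℓ.
(d) has |m_ℓ| = 6 > ℓ = 4, violating −ℓ ≤ m_ℓ ≤ ℓ.
The remaining sets (a), (c) satisfy all four rules.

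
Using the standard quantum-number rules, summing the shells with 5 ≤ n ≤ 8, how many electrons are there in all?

348

Shell n has n² orbitals: 5²=25 + 6²=36 + 7²=49 + 8²=64 = 174 orbitals.
Two spin states per orbital: 2 × 174 = 348 electrons.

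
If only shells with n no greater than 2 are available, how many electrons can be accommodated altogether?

Total orbitals = 1² + 2² = 5. Doubling for spin gives 10 electrons.

10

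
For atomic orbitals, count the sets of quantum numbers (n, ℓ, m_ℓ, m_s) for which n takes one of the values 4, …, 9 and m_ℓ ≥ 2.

Treat each shell separately and count matching orbitals:
n=4 → 3; n=5 → 6; n=6 → 10; n=7 → 15; n=8 → 21; n=9 → 28.
Orbitals: 3 + 6 + 10 + 15 + 21 + 28 = 83. Including both spin states (m_s = ±1/2) gives 2 × 83 = 166 states.

166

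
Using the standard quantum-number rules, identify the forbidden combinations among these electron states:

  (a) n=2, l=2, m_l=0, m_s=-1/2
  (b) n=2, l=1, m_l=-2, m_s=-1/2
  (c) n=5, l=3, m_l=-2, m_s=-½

(a) has l = 2 ≥ n = 2, violating 0 ≤ l ≤ n−1.
(b) has |m_l| = 2 > l = 1, violating −l ≤ m_l ≤ l.
The remaining set (c) satisfies all four rules.

(a) and (b)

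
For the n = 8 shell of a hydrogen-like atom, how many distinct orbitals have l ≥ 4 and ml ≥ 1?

22

Go through l = 0, …, 7 (the values permitted for n = 8).
Orbitals with l ≥ 4 and ml ≥ 1, by l: l=4 → 4; l=5 → 5; l=6 → 6; l=7 → 7.
Total orbitals: 4 + 5 + 6 + 7 = 22.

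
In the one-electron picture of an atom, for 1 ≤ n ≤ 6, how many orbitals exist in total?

91

Total orbitals = 1² + 2² + 3² + 4² + 5² + 6² = 91.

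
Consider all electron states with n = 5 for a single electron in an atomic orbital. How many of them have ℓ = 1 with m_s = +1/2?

3

Go through ℓ = 0, …, 4 (the values permitted for n = 5).
Orbitals with ℓ = 1, by ℓ: ℓ=1 → 3.
Orbitals: 3. With m_s fixed to a single value there is one state per orbital, giving 3 states.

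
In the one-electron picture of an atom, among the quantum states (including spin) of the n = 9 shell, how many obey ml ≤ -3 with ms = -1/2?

21

For n = 9, l ranges over 0 … 8.
The (l, ml) pairs meeting ml ≤ -3 give: l=3 → 1; l=4 → 2; l=5 → 3; l=6 → 4; l=7 → 5; l=8 → 6.
Orbitals: 1 + 2 + 3 + 4 + 5 + 6 = 21. With ms fixed to a single value there is one state per orbital, giving 21 states.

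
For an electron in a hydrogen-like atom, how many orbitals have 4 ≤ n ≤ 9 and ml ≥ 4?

35

Go shell by shell, enumerating (l, ml) with ml ≥ 4:
n=5 → 1; n=6 → 3; n=7 → 6; n=8 → 10; n=9 → 15.
Total orbitals: 1 + 3 + 6 + 10 + 15 = 35.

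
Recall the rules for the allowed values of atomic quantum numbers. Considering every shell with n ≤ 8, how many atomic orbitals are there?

204

Total orbitals = 1² + 2² + 3² + 4² + 5² + 6² + 7² + 8² = 204.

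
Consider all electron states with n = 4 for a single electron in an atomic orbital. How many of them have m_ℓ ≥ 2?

6

With n = 4 the allowed ℓ are 0, 1, …, 3.
Orbitals with m_ℓ ≥ 2, by ℓ: ℓ=2 → 1; ℓ=3 → 2.
Orbitals: 1 + 2 = 3. Each orbital carries two spin states, so 3 × 2 = 6 states.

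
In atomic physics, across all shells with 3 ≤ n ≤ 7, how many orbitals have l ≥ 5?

Go shell by shell, enumerating (l, ml) with l ≥ 5:
n=6 → 11; n=7 → 24.
Total orbitals: 11 + 24 = 35.

35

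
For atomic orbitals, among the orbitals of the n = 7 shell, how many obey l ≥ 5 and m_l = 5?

For n = 7, l ranges over 0 … 6.
Orbitals with l ≥ 5 and m_l = 5, by l: l=5 → 1; l=6 → 1.
Total orbitals: 1 + 1 = 2.

2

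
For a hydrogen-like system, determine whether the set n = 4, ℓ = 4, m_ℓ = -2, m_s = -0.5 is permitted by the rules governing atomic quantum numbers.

The orbital quantum number must satisfy 0 ≤ ℓ ≤ n−1. With n = 4 the allowed ℓ values are 0, 1, 2, 3, so ℓ = 4 is out of range.

Not allowed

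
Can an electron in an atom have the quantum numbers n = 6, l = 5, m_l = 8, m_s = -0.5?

The magnetic quantum number must satisfy −l ≤ m_l ≤ l. With l = 5, m_l can only be -5, -4, -3, -2, -1, 0, 1, 2, 3, 4, 5, so m_l = 8 is forbidden.

No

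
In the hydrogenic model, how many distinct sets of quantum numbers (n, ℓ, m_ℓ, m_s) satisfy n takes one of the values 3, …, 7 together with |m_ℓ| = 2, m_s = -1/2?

Count contributing orbitals for each principal shell:
n=3 → 2; n=4 → 4; n=5 → 6; n=6 → 8; n=7 → 10.
Orbitals: 2 + 4 + 6 + 8 + 10 = 30. With m_s fixed to -1/2 there is one state per orbital, so 30 states.

30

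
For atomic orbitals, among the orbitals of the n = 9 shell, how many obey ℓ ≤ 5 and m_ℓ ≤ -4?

3

The (ℓ, m_ℓ) pairs meeting ℓ ≤ 5 and m_ℓ ≤ -4 give: ℓ=4 → 1; ℓ=5 → 2.
Total orbitals: 1 + 2 = 3.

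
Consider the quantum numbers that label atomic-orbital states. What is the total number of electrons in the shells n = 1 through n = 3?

28

Shell n has n² orbitals: 1²=1 + 2²=4 + 3²=9 = 14 orbitals.
Two spin states per orbital: 2 × 14 = 28 electrons.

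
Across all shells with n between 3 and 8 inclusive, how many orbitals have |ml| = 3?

30

For each n in the range, tally the orbitals obeying |ml| = 3:
n=4 → 2; n=5 → 4; n=6 → 6; n=7 → 8; n=8 → 10.
Total orbitals: 2 + 4 + 6 + 8 + 10 = 30.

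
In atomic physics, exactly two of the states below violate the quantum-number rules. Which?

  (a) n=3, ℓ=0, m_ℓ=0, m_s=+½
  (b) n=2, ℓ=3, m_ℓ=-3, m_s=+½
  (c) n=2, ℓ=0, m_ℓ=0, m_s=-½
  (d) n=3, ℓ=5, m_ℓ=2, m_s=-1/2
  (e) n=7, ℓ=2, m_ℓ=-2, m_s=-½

(b) has ℓ = 3 ≥ n = 2, violating 0 ≤ ℓ ≤ n−1.
(d) has ℓ = 5 ≥ n = 3, violating 0 ≤ ℓ ≤ n−1.
The remaining sets (a), (c), (e) satisfy all four rules.

(b) and (d)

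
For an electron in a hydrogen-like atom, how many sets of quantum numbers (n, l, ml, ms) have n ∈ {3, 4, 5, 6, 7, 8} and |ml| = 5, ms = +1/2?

Count contributing orbitals for each principal shell:
n=6 → 2; n=7 → 4; n=8 → 6.
Orbitals: 2 + 4 + 6 = 12. With ms fixed to +1/2 there is one state per orbital, so 12 states.

12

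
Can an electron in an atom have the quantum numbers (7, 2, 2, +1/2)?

Valid

n = 7 is a positive integer. ℓ = 2 satisfies 0 ≤ ℓ ≤ n−1 = 6. m_ℓ = 2 lies in the range −ℓ … +ℓ (here −2 … 2). m_s = +1/2 is one of ±1/2.
All four constraints are satisfied.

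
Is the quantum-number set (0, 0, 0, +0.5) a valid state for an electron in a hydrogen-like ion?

No

The principal quantum number must be a positive integer (n ≥ 1), but here n = 0.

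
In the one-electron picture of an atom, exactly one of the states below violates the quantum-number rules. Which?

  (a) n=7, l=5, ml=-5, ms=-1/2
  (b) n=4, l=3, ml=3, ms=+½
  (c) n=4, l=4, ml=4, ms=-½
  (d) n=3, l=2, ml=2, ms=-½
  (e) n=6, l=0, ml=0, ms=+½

(c)

(c) has l = 4 ≥ n = 4, violating 0 ≤ l ≤ n−1.
The remaining sets (a), (b), (d), (e) satisfy all four rules.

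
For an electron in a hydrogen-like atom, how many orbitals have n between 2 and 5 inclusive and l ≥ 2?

Count contributing orbitals for each principal shell:
n=3 → 5; n=4 → 12; n=5 → 21.
Total orbitals: 5 + 12 + 21 = 38.

38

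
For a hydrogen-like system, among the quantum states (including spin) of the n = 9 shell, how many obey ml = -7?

The n = 9 shell has l = 0 through 8; check each.
Orbitals with ml = -7, by l: l=7 → 1; l=8 → 1.
Orbitals: 1 + 1 = 2. Each orbital carries two spin states, so 2 × 2 = 4 states.

4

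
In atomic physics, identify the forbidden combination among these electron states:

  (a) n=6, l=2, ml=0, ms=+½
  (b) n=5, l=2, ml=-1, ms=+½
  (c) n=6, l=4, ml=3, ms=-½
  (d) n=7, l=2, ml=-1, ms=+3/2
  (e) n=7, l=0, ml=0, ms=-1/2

(d)

(d) has ms = +3/2, but an electron's spin must be ±1/2.
The remaining sets (a), (b), (c), (e) satisfy all four rules.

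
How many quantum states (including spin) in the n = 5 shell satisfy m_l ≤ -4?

2

Go through l = 0, …, 4 (the values permitted for n = 5).
Per l-value: l=4 → 1.
Orbitals: 1. Each orbital carries two spin states, so 1 × 2 = 2 states.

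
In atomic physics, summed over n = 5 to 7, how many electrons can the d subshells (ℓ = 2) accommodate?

A d subshell (ℓ = 2) exists for every n ≥ 3, so shells n = 5, 6, 7 each contribute one — 3 subshells.
Since each d subshell holds 2(2·2+1) = 10 electrons, the total is 3 × 10 = 30.

30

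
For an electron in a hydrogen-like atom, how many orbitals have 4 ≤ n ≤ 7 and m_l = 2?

Treat each shell separately and count matching orbitals:
n=4 → 2; n=5 → 3; n=6 → 4; n=7 → 5.
Total orbitals: 2 + 3 + 4 + 5 = 14.

14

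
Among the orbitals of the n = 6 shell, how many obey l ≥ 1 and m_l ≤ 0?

Go through l = 0, …, 5 (the values permitted for n = 6).
Orbitals with l ≥ 1 and m_l ≤ 0, by l: l=1 → 2; l=2 → 3; l=3 → 4; l=4 → 5; l=5 → 6.
Total orbitals: 2 + 3 + 4 + 5 + 6 = 20.

20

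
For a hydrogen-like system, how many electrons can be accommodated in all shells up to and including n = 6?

Total orbitals = 1² + 2² + 3² + 4² + 5² + 6² = 91. Doubling for spin gives 182 electrons.

182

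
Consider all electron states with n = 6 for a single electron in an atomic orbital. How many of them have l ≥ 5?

22

The (l, ml) pairs meeting l ≥ 5 give: l=5 → 11.
Orbitals: 11. Each orbital carries two spin states, so 11 × 2 = 22 states.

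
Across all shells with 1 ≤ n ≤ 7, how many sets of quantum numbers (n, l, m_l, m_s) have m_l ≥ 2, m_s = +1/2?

Work shell by shell — for each n, count the (l, m_l) pairs that satisfy m_l ≥ 2:
n=3 → 1; n=4 → 3; n=5 → 6; n=6 → 10; n=7 → 15.
Orbitals: 1 + 3 + 6 + 10 + 15 = 35. With m_s fixed to +1/2 there is one state per orbital, so 35 states.

35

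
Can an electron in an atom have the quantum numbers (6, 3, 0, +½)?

Yes

n = 6 is a positive integer. l = 3 satisfies 0 ≤ l ≤ n−1 = 5. ml = 0 lies in the range −l … +l (here −3 … 3). ms = +1/2 is one of ±1/2.
All four constraints are satisfied.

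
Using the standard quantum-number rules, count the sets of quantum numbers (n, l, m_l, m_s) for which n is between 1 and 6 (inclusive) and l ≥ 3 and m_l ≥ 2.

32

Count contributing orbitals for each principal shell:
n=4 → 2; n=5 → 5; n=6 → 9.
Orbitals: 2 + 5 + 9 = 16. Including both spin states (m_s = ±1/2) gives 2 × 16 = 32 states.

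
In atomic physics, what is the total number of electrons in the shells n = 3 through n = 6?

172

Shell n has n² orbitals: 3²=9 + 4²=16 + 5²=25 + 6²=36 = 86 orbitals.
Two spin states per orbital: 2 × 86 = 172 electrons.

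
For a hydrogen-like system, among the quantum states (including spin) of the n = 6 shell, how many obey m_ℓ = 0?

With n = 6 the allowed ℓ are 0, 1, …, 5.
Contributions: ℓ=0 → 1; ℓ=1 → 1; ℓ=2 → 1; ℓ=3 → 1; ℓ=4 → 1; ℓ=5 → 1.
Orbitals: 1 + 1 + 1 + 1 + 1 + 1 = 6. Each orbital carries two spin states, so 6 × 2 = 12 states.

12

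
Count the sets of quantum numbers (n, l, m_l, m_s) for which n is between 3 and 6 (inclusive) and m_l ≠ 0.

Go shell by shell, enumerating (l, m_l) with m_l ≠ 0:
n=3 → 6; n=4 → 12; n=5 → 20; n=6 → 30.
Orbitals: 6 + 12 + 20 + 30 = 68. Including both spin states (m_s = ±1/2) gives 2 × 68 = 136 states.

136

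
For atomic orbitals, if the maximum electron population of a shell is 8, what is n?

n = 2

2n² = 8 ⇒ n² = 4 ⇒ n = 2.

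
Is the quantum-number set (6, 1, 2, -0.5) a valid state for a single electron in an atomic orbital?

The magnetic quantum number must satisfy −ℓ ≤ m_ℓ ≤ ℓ. With ℓ = 1, m_ℓ can only be -1, 0, 1, so m_ℓ = 2 is forbidden.

No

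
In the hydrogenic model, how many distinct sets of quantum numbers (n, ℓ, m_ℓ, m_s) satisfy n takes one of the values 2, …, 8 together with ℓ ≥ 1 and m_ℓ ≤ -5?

Count contributing orbitals for each principal shell:
n=6 → 1; n=7 → 3; n=8 → 6.
Orbitals: 1 + 3 + 6 = 10. Including both spin states (m_s = ±1/2) gives 2 × 10 = 20 states.

20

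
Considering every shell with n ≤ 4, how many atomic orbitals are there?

30

Total orbitals = 1² + 2² + 3² + 4² = 30.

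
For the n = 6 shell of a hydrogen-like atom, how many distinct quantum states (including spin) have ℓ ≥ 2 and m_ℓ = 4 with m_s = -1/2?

For n = 6, ℓ ranges over 0 … 5.
Contributions: ℓ=4 → 1; ℓ=5 → 1.
Orbitals: 1 + 1 = 2. With m_s fixed to a single value there is one state per orbital, giving 2 states.

2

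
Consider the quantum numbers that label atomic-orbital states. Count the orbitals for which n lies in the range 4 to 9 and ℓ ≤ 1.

24

Per-shell orbital counts meeting the constraint:
n=4 → 4; n=5 → 4; n=6 → 4; n=7 → 4; n=8 → 4; n=9 → 4.
Total orbitals: 4 + 4 + 4 + 4 + 4 + 4 = 24.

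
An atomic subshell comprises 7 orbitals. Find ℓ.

ℓ = 3

2ℓ+1 = 7 gives ℓ = 3.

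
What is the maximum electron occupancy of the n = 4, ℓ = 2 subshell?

A subshell with ℓ = 2 has 2ℓ+1 = 5 orbitals, each holding 2 electrons (spin ±1/2), so 5 × 2 = 10.

10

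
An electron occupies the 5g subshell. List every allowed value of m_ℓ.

-4, -3, -2, -1, 0, 1, 2, 3, 4

The 5g subshell has ℓ = 4, and m_ℓ takes every integer from −ℓ to +ℓ. With ℓ = 4 that gives the 9 values -4, -3, -2, -1, 0, 1, 2, 3, 4.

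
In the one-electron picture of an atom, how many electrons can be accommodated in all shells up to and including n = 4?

Total orbitals = 1² + 2² + 3² + 4² = 30. Doubling for spin gives 60 electrons.

60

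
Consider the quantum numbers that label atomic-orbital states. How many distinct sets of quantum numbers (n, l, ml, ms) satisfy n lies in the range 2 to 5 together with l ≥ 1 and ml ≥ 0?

Per-shell orbital counts meeting the constraint:
n=2 → 2; n=3 → 5; n=4 → 9; n=5 → 14.
Orbitals: 2 + 5 + 9 + 14 = 30. Including both spin states (ms = ±1/2) gives 2 × 30 = 60 states.

60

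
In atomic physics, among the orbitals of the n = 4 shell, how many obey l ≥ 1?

For n = 4, l ranges over 0 … 3.
Contributions: l=1 → 3; l=2 → 5; l=3 → 7.
Total orbitals: 3 + 5 + 7 = 15.

15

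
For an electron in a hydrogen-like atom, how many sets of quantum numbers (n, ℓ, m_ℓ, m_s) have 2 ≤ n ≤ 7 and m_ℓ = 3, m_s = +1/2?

10

Count contributing orbitals for each principal shell:
n=4 → 1; n=5 → 2; n=6 → 3; n=7 → 4.
Orbitals: 1 + 2 + 3 + 4 = 10. With m_s fixed to +1/2 there is one state per orbital, so 10 states.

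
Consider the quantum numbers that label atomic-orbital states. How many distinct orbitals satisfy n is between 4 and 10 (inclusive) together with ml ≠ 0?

322

Per-shell orbital counts meeting the constraint:
n=4 → 12; n=5 → 20; n=6 → 30; n=7 → 42; n=8 → 56; n=9 → 72; n=10 → 90.
Total orbitals: 12 + 20 + 30 + 42 + 56 + 72 + 90 = 322.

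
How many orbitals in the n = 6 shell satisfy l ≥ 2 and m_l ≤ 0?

18

The n = 6 shell has l = 0 through 5; check each.
Per l-value: l=2 → 3; l=3 → 4; l=4 → 5; l=5 → 6.
Total orbitals: 3 + 4 + 5 + 6 = 18.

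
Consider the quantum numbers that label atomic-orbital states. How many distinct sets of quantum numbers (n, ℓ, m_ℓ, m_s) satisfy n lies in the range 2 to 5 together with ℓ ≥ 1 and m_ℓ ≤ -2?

Count contributing orbitals for each principal shell:
n=3 → 1; n=4 → 3; n=5 → 6.
Orbitals: 1 + 3 + 6 = 10. Including both spin states (m_s = ±1/2) gives 2 × 10 = 20 states.

20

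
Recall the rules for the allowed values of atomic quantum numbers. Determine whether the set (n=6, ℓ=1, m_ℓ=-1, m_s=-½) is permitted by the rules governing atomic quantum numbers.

n = 6 is a positive integer. ℓ = 1 satisfies 0 ≤ ℓ ≤ n−1 = 5. m_ℓ = -1 lies in the range −ℓ … +ℓ (here −1 … 1). m_s = -1/2 is one of ±1/2.
All four constraints are satisfied.

Yes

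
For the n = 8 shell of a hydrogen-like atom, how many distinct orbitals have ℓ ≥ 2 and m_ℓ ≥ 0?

For n = 8, ℓ ranges over 0 … 7.
The (ℓ, m_ℓ) pairs meeting ℓ ≥ 2 and m_ℓ ≥ 0 give: ℓ=2 → 3; ℓ=3 → 4; ℓ=4 → 5; ℓ=5 → 6; ℓ=6 → 7; ℓ=7 → 8.
Total orbitals: 3 + 4 + 5 + 6 + 7 + 8 = 33.

33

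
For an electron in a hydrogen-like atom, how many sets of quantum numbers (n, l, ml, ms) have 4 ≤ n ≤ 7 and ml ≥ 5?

8

Count contributing orbitals for each principal shell:
n=6 → 1; n=7 → 3.
Orbitals: 1 + 3 = 4. Including both spin states (ms = ±1/2) gives 2 × 4 = 8 states.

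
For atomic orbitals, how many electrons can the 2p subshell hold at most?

6

A subshell with l = 1 has 2l+1 = 3 orbitals, each holding 2 electrons (spin ±1/2), so 3 × 2 = 6.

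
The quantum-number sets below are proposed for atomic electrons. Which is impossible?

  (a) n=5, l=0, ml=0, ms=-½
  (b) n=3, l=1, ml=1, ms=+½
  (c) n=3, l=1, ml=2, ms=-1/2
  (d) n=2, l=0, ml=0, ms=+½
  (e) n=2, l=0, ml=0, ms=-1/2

(c)

(c) has |ml| = 2 > l = 1, violating −l ≤ ml ≤ l.
The remaining sets (a), (b), (d), (e) satisfy all four rules.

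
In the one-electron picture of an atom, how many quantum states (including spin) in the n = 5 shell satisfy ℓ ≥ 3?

32

Per ℓ-value: ℓ=3 → 7; ℓ=4 → 9.
Orbitals: 7 + 9 = 16. Each orbital carries two spin states, so 16 × 2 = 32 states.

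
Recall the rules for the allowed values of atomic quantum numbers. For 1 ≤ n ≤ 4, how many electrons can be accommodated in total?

60

Total orbitals = 1² + 2² + 3² + 4² = 30. Doubling for spin gives 60 electrons.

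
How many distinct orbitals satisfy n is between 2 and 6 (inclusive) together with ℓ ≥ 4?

29

Treat each shell separately and count matching orbitals:
n=5 → 9; n=6 → 20.
Total orbitals: 9 + 20 = 29.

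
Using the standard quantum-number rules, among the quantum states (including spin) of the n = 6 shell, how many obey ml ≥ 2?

Orbitals with ml ≥ 2, by l: l=2 → 1; l=3 → 2; l=4 → 3; l=5 → 4.
Orbitals: 1 + 2 + 3 + 4 = 10. Each orbital carries two spin states, so 10 × 2 = 20 states.

20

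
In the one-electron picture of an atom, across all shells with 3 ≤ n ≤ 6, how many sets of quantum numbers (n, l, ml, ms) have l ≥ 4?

58

For each n in the range, tally the orbitals obeying l ≥ 4:
n=5 → 9; n=6 → 20.
Orbitals: 9 + 20 = 29. Including both spin states (ms = ±1/2) gives 2 × 29 = 58 states.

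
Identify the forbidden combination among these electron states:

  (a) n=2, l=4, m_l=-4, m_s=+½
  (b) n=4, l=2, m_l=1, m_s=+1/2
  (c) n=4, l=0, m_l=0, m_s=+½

(a)

(a) has l = 4 ≥ n = 2, violating 0 ≤ l ≤ n−1.
The remaining sets (b), (c) satisfy all four rules.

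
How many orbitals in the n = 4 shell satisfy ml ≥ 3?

The n = 4 shell has l = 0 through 3; check each.
The (l, ml) pairs meeting ml ≥ 3 give: l=3 → 1.
Total orbitals: 1.

1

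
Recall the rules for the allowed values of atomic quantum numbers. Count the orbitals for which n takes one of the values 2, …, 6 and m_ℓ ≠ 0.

70

Go shell by shell, enumerating (ℓ, m_ℓ) with m_ℓ ≠ 0:
n=2 → 2; n=3 → 6; n=4 → 12; n=5 → 20; n=6 → 30.
Total orbitals: 2 + 6 + 12 + 20 + 30 = 70.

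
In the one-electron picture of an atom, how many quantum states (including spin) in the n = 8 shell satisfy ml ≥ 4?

Orbitals with ml ≥ 4, by l: l=4 → 1; l=5 → 2; l=6 → 3; l=7 → 4.
Orbitals: 1 + 2 + 3 + 4 = 10. Each orbital carries two spin states, so 10 × 2 = 20 states.

20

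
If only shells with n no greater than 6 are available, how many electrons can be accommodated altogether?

182

Total orbitals = 1² + 2² + 3² + 4² + 5² + 6² = 91. Doubling for spin gives 182 electrons.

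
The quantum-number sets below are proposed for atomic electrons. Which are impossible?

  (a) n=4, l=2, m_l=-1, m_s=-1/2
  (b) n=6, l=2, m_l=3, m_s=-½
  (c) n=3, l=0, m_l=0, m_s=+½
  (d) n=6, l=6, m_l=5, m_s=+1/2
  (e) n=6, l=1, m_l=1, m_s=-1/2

(b) and (d)

(b) has |m_l| = 3 > l = 2, violating −l ≤ m_l ≤ l.
(d) has l = 6 ≥ n = 6, violating 0 ≤ l ≤ n−1.
The remaining sets (a), (c), (e) satisfy all four rules.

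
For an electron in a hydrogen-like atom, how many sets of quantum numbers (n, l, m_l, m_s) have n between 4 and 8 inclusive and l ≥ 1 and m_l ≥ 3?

Go shell by shell, enumerating (l, m_l) with l ≥ 1 and m_l ≥ 3:
n=4 → 1; n=5 → 3; n=6 → 6; n=7 → 10; n=8 → 15.
Orbitals: 1 + 3 + 6 + 10 + 15 = 35. Including both spin states (m_s = ±1/2) gives 2 × 35 = 70 states.

70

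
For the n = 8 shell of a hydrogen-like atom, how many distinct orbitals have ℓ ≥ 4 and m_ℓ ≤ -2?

The n = 8 shell has ℓ = 0 through 7; check each.
Orbitals with ℓ ≥ 4 and m_ℓ ≤ -2, by ℓ: ℓ=4 → 3; ℓ=5 → 4; ℓ=6 → 5; ℓ=7 → 6.
Total orbitals: 3 + 4 + 5 + 6 = 18.

18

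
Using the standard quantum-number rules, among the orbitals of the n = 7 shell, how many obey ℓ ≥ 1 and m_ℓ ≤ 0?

27

Go through ℓ = 0, …, 6 (the values permitted for n = 7).
Per ℓ-value: ℓ=1 → 2; ℓ=2 → 3; ℓ=3 → 4; ℓ=4 → 5; ℓ=5 → 6; ℓ=6 → 7.
Total orbitals: 2 + 3 + 4 + 5 + 6 + 7 = 27.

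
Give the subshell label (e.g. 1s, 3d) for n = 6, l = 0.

l = 0 corresponds to the letter 's', so the subshell is 6s.

6s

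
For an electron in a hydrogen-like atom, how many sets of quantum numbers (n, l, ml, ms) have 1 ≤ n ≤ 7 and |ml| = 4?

Count contributing orbitals for each principal shell:
n=5 → 2; n=6 → 4; n=7 → 6.
Orbitals: 2 + 4 + 6 = 12. Including both spin states (ms = ±1/2) gives 2 × 12 = 24 states.

24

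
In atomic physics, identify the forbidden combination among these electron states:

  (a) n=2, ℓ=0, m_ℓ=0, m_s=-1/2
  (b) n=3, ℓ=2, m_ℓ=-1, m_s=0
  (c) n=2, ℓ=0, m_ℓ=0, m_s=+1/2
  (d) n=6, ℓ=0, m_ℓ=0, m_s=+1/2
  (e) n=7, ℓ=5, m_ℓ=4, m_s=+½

(b) has m_s = 0, but an electron's spin must be ±1/2.
The remaining sets (a), (c), (d), (e) satisfy all four rules.

(b)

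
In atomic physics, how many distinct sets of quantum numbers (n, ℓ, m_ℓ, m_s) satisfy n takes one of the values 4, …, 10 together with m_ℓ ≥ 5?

Treat each shell separately and count matching orbitals:
n=6 → 1; n=7 → 3; n=8 → 6; n=9 → 10; n=10 → 15.
Orbitals: 1 + 3 + 6 + 10 + 15 = 35. Including both spin states (m_s = ±1/2) gives 2 × 35 = 70 states.

70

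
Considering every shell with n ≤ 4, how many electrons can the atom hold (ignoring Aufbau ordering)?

Total orbitals = 1² + 2² + 3² + 4² = 30. Doubling for spin gives 60 electrons.

60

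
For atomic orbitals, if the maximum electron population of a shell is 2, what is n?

n = 1

2n² = 2 ⇒ n² = 1 ⇒ n = 1.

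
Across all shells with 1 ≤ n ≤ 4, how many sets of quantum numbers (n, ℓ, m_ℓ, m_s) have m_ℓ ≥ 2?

8

Count contributing orbitals for each principal shell:
n=3 → 1; n=4 → 3.
Orbitals: 1 + 3 = 4. Including both spin states (m_s = ±1/2) gives 2 × 4 = 8 states.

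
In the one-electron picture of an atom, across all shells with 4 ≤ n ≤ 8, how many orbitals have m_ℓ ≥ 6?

Count contributing orbitals for each principal shell:
n=7 → 1; n=8 → 3.
Total orbitals: 1 + 3 = 4.

4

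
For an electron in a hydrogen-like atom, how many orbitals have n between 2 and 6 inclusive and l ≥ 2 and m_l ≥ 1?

Go shell by shell, enumerating (l, m_l) with l ≥ 2 and m_l ≥ 1:
n=3 → 2; n=4 → 5; n=5 → 9; n=6 → 14.
Total orbitals: 2 + 5 + 9 + 14 = 30.

30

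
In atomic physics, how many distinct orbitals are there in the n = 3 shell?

9

The n = 3 shell contains n² = 3² = 9 orbitals.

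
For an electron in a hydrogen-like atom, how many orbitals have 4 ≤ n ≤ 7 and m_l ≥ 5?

4

Go shell by shell, enumerating (l, m_l) with m_l ≥ 5:
n=6 → 1; n=7 → 3.
Total orbitals: 1 + 3 = 4.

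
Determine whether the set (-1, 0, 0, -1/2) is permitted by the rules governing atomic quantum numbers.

No

The principal quantum number must be a positive integer (n ≥ 1), but here n = -1.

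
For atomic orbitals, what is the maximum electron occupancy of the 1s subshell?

2

A subshell with l = 0 has 2l+1 = 1 orbital, each holding 2 electrons (spin ±1/2), so 1 × 2 = 2.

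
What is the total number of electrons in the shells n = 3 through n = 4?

Shell n has n² orbitals: 3²=9 + 4²=16 = 25 orbitals.
Two spin states per orbital: 2 × 25 = 50 electrons.

50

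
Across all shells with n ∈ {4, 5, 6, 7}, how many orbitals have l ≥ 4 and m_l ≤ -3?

16

Work shell by shell — for each n, count the (l, m_l) pairs that satisfy l ≥ 4 and m_l ≤ -3:
n=5 → 2; n=6 → 5; n=7 → 9.
Total orbitals: 2 + 5 + 9 = 16.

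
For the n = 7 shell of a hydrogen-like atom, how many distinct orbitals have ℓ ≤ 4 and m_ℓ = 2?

3

The n = 7 shell has ℓ = 0 through 6; check each.
Per ℓ-value: ℓ=2 → 1; ℓ=3 → 1; ℓ=4 → 1.
Total orbitals: 1 + 1 + 1 = 3.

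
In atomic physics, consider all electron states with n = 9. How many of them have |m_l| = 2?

The (l, m_l) pairs meeting |m_l| = 2 give: l=2 → 2; l=3 → 2; l=4 → 2; l=5 → 2; l=6 → 2; l=7 → 2; l=8 → 2.
Orbitals: 2 + 2 + 2 + 2 + 2 + 2 + 2 = 14. Each orbital carries two spin states, so 14 × 2 = 28 states.

28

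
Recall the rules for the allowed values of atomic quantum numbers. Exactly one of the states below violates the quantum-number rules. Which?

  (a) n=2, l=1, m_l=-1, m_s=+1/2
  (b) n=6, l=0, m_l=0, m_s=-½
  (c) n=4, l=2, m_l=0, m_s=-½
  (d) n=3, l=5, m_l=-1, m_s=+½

(d)

(d) has l = 5 ≥ n = 3, violating 0 ≤ l ≤ n−1.
The remaining sets (a), (b), (c) satisfy all four rules.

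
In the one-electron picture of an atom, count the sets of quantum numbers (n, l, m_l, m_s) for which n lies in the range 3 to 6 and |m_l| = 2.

Per-shell orbital counts meeting the constraint:
n=3 → 2; n=4 → 4; n=5 → 6; n=6 → 8.
Orbitals: 2 + 4 + 6 + 8 = 20. Including both spin states (m_s = ±1/2) gives 2 × 20 = 40 states.

40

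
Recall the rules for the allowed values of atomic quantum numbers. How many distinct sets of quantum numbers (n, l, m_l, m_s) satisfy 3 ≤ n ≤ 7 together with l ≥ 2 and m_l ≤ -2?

Treat each shell separately and count matching orbitals:
n=3 → 1; n=4 → 3; n=5 → 6; n=6 → 10; n=7 → 15.
Orbitals: 1 + 3 + 6 + 10 + 15 = 35. Including both spin states (m_s = ±1/2) gives 2 × 35 = 70 states.

70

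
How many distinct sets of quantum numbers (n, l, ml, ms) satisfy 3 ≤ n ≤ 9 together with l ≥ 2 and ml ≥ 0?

Go shell by shell, enumerating (l, ml) with l ≥ 2 and ml ≥ 0:
n=3 → 3; n=4 → 7; n=5 → 12; n=6 → 18; n=7 → 25; n=8 → 33; n=9 → 42.
Orbitals: 3 + 7 + 12 + 18 + 25 + 33 + 42 = 140. Including both spin states (ms = ±1/2) gives 2 × 140 = 280 states.

280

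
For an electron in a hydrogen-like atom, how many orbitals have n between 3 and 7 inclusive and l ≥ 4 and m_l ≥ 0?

34

Count contributing orbitals for each principal shell:
n=5 → 5; n=6 → 11; n=7 → 18.
Total orbitals: 5 + 11 + 18 = 34.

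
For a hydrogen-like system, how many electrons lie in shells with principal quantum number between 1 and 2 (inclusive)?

Shell n has n² orbitals: 1²=1 + 2²=4 = 5 orbitals.
Two spin states per orbital: 2 × 5 = 10 electrons.

10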